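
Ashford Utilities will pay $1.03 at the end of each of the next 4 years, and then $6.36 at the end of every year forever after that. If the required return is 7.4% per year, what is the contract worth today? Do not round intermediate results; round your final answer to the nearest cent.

$68.05

PV of 4-year annuity: $1.03 × [1 − (1+0.074)^−4] / 0.074 = 3.45755
Perpetuity value at year 4: $6.36 / 0.074 = 85.94595
PV of perpetuity: 85.94595 / (1+0.074)^4 = 64.59639
Total PV = 3.45755 + 64.59639 = 68.05395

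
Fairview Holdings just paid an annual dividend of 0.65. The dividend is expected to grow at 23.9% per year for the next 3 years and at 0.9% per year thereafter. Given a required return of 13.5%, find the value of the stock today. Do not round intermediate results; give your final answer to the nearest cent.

D_1 = 0.80535
D_2 = 0.99783
D_3 = 1.23631
Terminal value at year 3: TV = D_3×(1+g_2)/(r−g_2) = 1.24744/0.126 = 9.90029
P_0 = D_1/(1+r)^1 + D_2/(1+r)^2 + D_3/(1+r)^3 + TV/(1+r)^3
    = 0.70956 + 0.77458 + 0.84555 + 6.77112 = 9.10080

9.10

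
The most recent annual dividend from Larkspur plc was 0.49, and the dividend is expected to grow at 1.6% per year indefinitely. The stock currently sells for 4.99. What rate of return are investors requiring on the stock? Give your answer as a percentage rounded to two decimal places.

D₁ = 0.49 × 1.016 = 0.4978
P = D₁/(r − g) ⇒ r = D₁/P + g = 0.4978/4.99 + 0.016 = 0.099768 + 0.016 = 0.115768

11.58%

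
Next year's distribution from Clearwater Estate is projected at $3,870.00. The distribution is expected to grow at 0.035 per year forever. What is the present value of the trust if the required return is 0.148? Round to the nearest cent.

Growing perpetuity: P = D₁ / (r − g) = $3,870.0000 / (0.148 − 0.035) = $34,247.79

$34247.79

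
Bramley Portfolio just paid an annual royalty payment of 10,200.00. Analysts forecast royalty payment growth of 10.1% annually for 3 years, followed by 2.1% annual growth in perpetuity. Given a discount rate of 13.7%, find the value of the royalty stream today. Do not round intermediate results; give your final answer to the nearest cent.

D_1 = 11230.20000
D_2 = 12364.45020
D_3 = 13613.25967
Terminal value at year 3: TV = D_3×(1+g_2)/(r−g_2) = 13899.13812/0.116 = 119820.15624
P_0 = D_1/(1+r)^1 + D_2/(1+r)^2 + D_3/(1+r)^3 + TV/(1+r)^3
    = 9877.04485 + 9564.31520 + 9261.48728 + 81517.05615 = 110219.90349

110219.90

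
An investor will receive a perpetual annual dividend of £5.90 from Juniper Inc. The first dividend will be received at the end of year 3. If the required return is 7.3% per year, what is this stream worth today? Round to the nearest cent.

Value at end of year 2: C / r = £5.90 / 0.073 = £80.8219
Discount to today: PV = £80.8219 / (1 + 0.073)^2 = £80.8219 / 1.151329 = £70.20

£70.20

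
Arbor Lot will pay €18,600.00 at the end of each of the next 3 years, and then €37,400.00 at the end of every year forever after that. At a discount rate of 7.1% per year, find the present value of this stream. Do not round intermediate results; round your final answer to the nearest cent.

€477513.42

PV of 3-year annuity: €18,600.00 × [1 − (1+0.071)^−3] / 0.071 = 48723.23376
Perpetuity value at year 3: €37,400.00 / 0.071 = 526760.56338
PV of perpetuity: 526760.56338 / (1+0.071)^3 = 428790.19011
Total PV = 48723.23376 + 428790.19011 = 477513.42388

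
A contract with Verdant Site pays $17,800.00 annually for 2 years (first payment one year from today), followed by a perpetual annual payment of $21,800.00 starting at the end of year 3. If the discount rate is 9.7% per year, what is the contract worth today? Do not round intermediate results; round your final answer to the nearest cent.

$217772.07

PV of 2-year annuity: $17,800.00 × [1 − (1+0.097)^−2] / 0.097 = 31017.38478
Perpetuity value at year 2: $21,800.00 / 0.097 = 224742.26804
PV of perpetuity: 224742.26804 / (1+0.097)^2 = 186754.68443
Total PV = 31017.38478 + 186754.68443 = 217772.06921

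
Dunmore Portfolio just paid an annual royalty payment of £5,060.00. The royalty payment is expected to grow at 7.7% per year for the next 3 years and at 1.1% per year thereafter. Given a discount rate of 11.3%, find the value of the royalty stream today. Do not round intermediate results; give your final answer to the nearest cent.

£59661.60

D_1 = 5449.62000
D_2 = 5869.24074
D_3 = 6321.17228
Terminal value at year 3: TV = D_3×(1+g_2)/(r−g_2) = 6390.70517/0.102 = 62653.97227
P_0 = D_1/(1+r)^1 + D_2/(1+r)^2 + D_3/(1+r)^3 + TV/(1+r)^3
    = 4896.33423 + 4737.96224 + 4584.71278 + 45442.59435 = 59661.60360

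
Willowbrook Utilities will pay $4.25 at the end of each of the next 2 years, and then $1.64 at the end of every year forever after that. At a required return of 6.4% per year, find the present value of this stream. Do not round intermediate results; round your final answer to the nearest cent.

PV of 2-year annuity: $4.25 × [1 − (1+0.064)^−2] / 0.064 = 7.74846
Perpetuity value at year 2: $1.64 / 0.064 = 25.62500
PV of perpetuity: 25.62500 / (1+0.064)^2 = 22.63501
Total PV = 7.74846 + 22.63501 = 30.38347

$30.38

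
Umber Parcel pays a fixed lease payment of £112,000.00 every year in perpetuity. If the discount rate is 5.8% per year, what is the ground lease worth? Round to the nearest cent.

£1931034.48

Level perpetuity: PV = C / r = £112,000.00 / 0.058 = £1,931,034.48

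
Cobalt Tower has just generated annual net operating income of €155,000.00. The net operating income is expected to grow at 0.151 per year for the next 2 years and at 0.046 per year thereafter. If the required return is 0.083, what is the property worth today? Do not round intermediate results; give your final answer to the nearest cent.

€5289240.10

D_1 = 178405.00000
D_2 = 205344.15500
Terminal value at year 2: TV = D_2×(1+g_2)/(r−g_2) = 214789.98613/0.037 = 5805134.76027
P_0 = D_1/(1+r)^1 + D_2/(1+r)^2 + TV/(1+r)^2
    = 164732.22530 + 175075.52292 + 4949432.35061 = 5289240.09882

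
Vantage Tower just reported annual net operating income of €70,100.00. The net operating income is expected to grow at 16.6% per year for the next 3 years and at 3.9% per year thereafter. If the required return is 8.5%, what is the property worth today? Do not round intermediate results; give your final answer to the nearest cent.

D_1 = 81736.60000
D_2 = 95304.87560
D_3 = 111125.48495
Terminal value at year 3: TV = D_3×(1+g_2)/(r−g_2) = 115459.37886/0.046 = 2509986.49701
P_0 = D_1/(1+r)^1 + D_2/(1+r)^2 + D_3/(1+r)^3 + TV/(1+r)^3
    = 75333.27189 + 80957.23044 + 87001.04211 + 1965088.75546 = 2208380.29990

€2208380.30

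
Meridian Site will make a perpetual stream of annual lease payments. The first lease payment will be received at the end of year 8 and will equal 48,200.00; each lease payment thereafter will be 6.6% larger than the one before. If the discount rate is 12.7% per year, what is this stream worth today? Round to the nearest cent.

342176.19

Value at end of year 7: C₁ / (r − g) = 48,200.00 / (0.127 − 0.066) = 790,163.9344
Discount to today: PV = 790,163.9344 / (1 + 0.127)^7 = 790,163.9344 / 2.309231 = 342,176.19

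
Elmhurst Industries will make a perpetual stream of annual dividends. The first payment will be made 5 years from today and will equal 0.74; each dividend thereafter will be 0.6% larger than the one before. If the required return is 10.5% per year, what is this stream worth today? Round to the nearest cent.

Value at end of year 4: C₁ / (r − g) = 0.74 / (0.105 − 0.006) = 7.4747
Discount to today: PV = 7.4747 / (1 + 0.105)^4 = 7.4747 / 1.490902 = 5.01

5.01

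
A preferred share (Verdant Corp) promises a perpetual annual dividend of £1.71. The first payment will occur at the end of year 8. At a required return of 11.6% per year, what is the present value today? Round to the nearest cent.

£6.84

Value at end of year 7: C / r = £1.71 / 0.116 = £14.7414
Discount to today: PV = £14.7414 / (1 + 0.116)^7 = £14.7414 / 2.156003 = £6.84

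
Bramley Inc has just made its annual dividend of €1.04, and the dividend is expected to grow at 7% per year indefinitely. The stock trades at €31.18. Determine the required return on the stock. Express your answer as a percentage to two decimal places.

10.57%

D₁ = €1.04 × 1.07 = €1.1128
P = D₁/(r − g) ⇒ r = D₁/P + g = €1.1128/€31.18 + 0.07 = 0.035690 + 0.07 = 0.105690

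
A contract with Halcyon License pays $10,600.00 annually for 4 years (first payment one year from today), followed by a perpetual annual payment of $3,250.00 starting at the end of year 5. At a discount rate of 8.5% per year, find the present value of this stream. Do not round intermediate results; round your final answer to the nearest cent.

PV of 4-year annuity: $10,600.00 × [1 − (1+0.085)^−4] / 0.085 = 34721.32455
Perpetuity value at year 4: $3,250.00 / 0.085 = 38235.29412
PV of perpetuity: 38235.29412 / (1+0.085)^4 = 27589.60499
Total PV = 34721.32455 + 27589.60499 = 62310.92954

$62310.93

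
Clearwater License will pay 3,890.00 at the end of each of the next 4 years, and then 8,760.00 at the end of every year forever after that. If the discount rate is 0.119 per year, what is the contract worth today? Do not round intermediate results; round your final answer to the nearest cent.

58790.35

PV of 4-year annuity: 3,890.00 × [1 − (1+0.119)^−4] / 0.119 = 11840.21655
Perpetuity value at year 4: 8,760.00 / 0.119 = 73613.44538
PV of perpetuity: 73613.44538 / (1+0.119)^4 = 46950.12995
Total PV = 11840.21655 + 46950.12995 = 58790.34650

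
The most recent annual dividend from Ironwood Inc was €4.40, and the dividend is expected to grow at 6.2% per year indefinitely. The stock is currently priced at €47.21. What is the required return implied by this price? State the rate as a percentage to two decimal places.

D₁ = €4.40 × 1.062 = €4.6728
P = D₁/(r − g) ⇒ r = D₁/P + g = €4.6728/€47.21 + 0.062 = 0.098979 + 0.062 = 0.160979

16.10%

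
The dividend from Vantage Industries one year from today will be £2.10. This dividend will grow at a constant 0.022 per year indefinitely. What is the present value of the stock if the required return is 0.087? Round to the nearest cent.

Growing perpetuity: P = D₁ / (r − g) = £2.1000 / (0.087 − 0.022) = £32.31

£32.31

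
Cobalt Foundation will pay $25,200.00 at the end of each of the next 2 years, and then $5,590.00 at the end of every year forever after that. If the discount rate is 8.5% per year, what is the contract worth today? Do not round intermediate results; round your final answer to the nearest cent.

$100496.26

PV of 2-year annuity: $25,200.00 × [1 − (1+0.085)^−2] / 0.085 = 44632.07968
Perpetuity value at year 2: $5,590.00 / 0.085 = 65764.70588
PV of perpetuity: 65764.70588 / (1+0.085)^2 = 55864.17710
Total PV = 44632.07968 + 55864.17710 = 100496.25678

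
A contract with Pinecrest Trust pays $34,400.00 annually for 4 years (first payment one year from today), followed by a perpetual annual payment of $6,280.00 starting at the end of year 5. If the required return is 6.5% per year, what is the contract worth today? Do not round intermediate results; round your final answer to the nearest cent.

PV of 4-year annuity: $34,400.00 × [1 − (1+0.065)^−4] / 0.065 = 117847.47190
Perpetuity value at year 4: $6,280.00 / 0.065 = 96615.38462
PV of perpetuity: 96615.38462 / (1+0.065)^4 = 75101.36940
Total PV = 117847.47190 + 75101.36940 = 192948.84129

$192948.84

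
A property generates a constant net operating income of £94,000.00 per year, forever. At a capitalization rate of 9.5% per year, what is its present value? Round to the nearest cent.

£989473.68

Level perpetuity: PV = C / r = £94,000.00 / 0.095 = £989,473.68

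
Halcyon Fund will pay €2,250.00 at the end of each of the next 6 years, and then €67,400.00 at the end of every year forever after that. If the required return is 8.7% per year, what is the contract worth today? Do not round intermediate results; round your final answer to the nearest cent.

€479822.40

PV of 6-year annuity: €2,250.00 × [1 − (1+0.087)^−6] / 0.087 = 10184.23716
Perpetuity value at year 6: €67,400.00 / 0.087 = 774712.64368
PV of perpetuity: 774712.64368 / (1+0.087)^6 = 469638.16167
Total PV = 10184.23716 + 469638.16167 = 479822.39883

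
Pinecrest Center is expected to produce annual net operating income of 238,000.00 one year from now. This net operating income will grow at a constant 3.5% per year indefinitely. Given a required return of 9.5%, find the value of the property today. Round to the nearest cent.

3966666.67

Growing perpetuity: P = D₁ / (r − g) = 238,000.0000 / (0.095 − 0.035) = 3,966,666.67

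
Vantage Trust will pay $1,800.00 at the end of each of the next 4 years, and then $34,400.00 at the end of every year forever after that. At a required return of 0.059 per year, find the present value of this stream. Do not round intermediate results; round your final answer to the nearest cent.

PV of 4-year annuity: $1,800.00 × [1 − (1+0.059)^−4] / 0.059 = 6251.49888
Perpetuity value at year 4: $34,400.00 / 0.059 = 583050.84746
PV of perpetuity: 583050.84746 / (1+0.059)^4 = 463577.75771
Total PV = 6251.49888 + 463577.75771 = 469829.25659

$469829.26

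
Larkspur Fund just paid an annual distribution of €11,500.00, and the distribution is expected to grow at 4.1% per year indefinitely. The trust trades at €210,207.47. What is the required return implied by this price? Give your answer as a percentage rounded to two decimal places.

D₁ = €11,500.00 × 1.041 = €11,971.5000
P = D₁/(r − g) ⇒ r = D₁/P + g = €11,971.5000/€210,207.47 + 0.041 = 0.056951 + 0.041 = 0.097951

9.80%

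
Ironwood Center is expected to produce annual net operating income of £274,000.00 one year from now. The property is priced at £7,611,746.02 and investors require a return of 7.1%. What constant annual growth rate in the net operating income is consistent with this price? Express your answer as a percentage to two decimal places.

3.50%

P = D₁/(r−g) ⇒ g = r − D₁/P = 0.071 − £274,000.00/£7,611,746.02 = 0.035003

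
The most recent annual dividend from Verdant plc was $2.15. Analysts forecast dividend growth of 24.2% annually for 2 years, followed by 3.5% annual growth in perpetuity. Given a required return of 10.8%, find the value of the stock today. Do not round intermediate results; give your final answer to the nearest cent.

$43.41

D_1 = 2.67030
D_2 = 3.31651
Terminal value at year 2: TV = D_2×(1+g_2)/(r−g_2) = 3.43259/0.073 = 47.02179
P_0 = D_1/(1+r)^1 + D_2/(1+r)^2 + TV/(1+r)^2
    = 2.41002 + 2.70148 + 38.30184 = 43.41334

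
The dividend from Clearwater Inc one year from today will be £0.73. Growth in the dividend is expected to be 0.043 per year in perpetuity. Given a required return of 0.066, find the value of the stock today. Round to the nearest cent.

£31.74

Growing perpetuity: P = D₁ / (r − g) = £0.7300 / (0.066 − 0.043) = £31.74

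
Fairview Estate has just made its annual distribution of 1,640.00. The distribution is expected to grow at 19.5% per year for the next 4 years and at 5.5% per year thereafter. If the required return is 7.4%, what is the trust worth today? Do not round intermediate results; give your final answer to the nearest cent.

D_1 = 1959.80000
D_2 = 2341.96100
D_3 = 2798.64340
D_4 = 3344.37886
Terminal value at year 4: TV = D_4×(1+g_2)/(r−g_2) = 3528.31969/0.019 = 185701.03653
P_0 = D_1/(1+r)^1 + D_2/(1+r)^2 + D_3/(1+r)^3 + D_4/(1+r)^4 + TV/(1+r)^4
    = 1824.76723 + 2030.35087 + 2259.09617 + 2513.61259 + 139571.64669 = 148199.47355

148199.47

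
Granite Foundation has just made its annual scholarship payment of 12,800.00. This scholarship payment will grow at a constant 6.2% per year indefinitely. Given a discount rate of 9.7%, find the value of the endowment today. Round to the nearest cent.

388388.57

D₁ = D₀ × (1 + g) = 12,800.00 × 1.062 = 13,593.6000
Growing perpetuity: P = D₁ / (r − g) = 13,593.6000 / (0.097 − 0.062) = 388,388.57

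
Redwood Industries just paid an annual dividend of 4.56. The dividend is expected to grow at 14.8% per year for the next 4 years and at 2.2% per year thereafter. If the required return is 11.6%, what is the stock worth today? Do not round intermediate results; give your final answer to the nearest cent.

75.10

D_1 = 5.23488
D_2 = 6.00964
D_3 = 6.89907
D_4 = 7.92013
Terminal value at year 4: TV = D_4×(1+g_2)/(r−g_2) = 8.09437/0.094 = 86.11037
P_0 = D_1/(1+r)^1 + D_2/(1+r)^2 + D_3/(1+r)^3 + D_4/(1+r)^4 + TV/(1+r)^4
    = 4.69075 + 4.82525 + 4.96361 + 5.10594 + 55.51351 = 75.09907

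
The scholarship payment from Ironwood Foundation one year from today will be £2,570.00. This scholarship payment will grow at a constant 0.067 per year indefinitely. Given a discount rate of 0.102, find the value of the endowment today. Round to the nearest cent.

£73428.57

Growing perpetuity: P = D₁ / (r − g) = £2,570.0000 / (0.102 − 0.067) = £73,428.57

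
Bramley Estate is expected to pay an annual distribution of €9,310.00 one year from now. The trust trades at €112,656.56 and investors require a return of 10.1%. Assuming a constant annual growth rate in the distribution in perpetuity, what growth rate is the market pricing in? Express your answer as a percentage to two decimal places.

1.84%

P = D₁/(r−g) ⇒ g = r − D₁/P = 0.101 − €9,310.00/€112,656.56 = 0.018359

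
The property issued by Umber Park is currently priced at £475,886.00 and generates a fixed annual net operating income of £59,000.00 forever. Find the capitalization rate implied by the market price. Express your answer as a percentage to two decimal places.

12.40%

P = C/r ⇒ r = C/P = £59,000.00/£475,886.00 = 0.123979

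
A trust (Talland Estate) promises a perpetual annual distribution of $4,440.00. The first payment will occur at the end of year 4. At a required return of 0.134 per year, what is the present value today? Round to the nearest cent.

$22721.61

Value at end of year 3: C / r = $4,440.00 / 0.134 = $33,134.3284
Discount to today: PV = $33,134.3284 / (1 + 0.134)^3 = $33,134.3284 / 1.458274 = $22,721.61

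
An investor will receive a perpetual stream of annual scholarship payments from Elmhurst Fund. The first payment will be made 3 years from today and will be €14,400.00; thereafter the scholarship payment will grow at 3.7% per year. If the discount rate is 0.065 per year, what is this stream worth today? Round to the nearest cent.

€453424.77

Value at end of year 2: C₁ / (r − g) = €14,400.00 / (0.065 − 0.037) = €514,285.7143
Discount to today: PV = €514,285.7143 / (1 + 0.065)^2 = €514,285.7143 / 1.134225 = €453,424.77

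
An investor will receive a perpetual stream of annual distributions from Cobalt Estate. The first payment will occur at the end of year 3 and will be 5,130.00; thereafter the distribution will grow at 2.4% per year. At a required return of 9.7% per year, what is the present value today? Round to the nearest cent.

Value at end of year 2: C₁ / (r − g) = 5,130.00 / (0.097 − 0.024) = 70,273.9726
Discount to today: PV = 70,273.9726 / (1 + 0.097)^2 = 70,273.9726 / 1.203409 = 58,395.75

58395.75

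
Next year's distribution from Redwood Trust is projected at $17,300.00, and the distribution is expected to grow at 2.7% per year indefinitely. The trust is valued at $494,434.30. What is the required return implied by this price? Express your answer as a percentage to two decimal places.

6.20%

P = D₁/(r − g) ⇒ r = D₁/P + g = $17,300.0000/$494,434.30 + 0.027 = 0.034989 + 0.027 = 0.061989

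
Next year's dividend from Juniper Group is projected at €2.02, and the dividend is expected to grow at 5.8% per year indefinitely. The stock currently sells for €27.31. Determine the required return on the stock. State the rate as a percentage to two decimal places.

P = D₁/(r − g) ⇒ r = D₁/P + g = €2.0200/€27.31 + 0.058 = 0.073966 + 0.058 = 0.131966

13.20%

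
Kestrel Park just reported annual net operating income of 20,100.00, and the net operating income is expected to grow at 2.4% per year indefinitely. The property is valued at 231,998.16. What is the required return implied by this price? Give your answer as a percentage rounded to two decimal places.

D₁ = 20,100.00 × 1.024 = 20,582.4000
P = D₁/(r − g) ⇒ r = D₁/P + g = 20,582.4000/231,998.16 + 0.024 = 0.088718 + 0.024 = 0.112718

11.27%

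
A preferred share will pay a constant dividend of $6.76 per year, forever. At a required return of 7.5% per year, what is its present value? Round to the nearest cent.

Level perpetuity: PV = C / r = $6.76 / 0.075 = $90.13

$90.13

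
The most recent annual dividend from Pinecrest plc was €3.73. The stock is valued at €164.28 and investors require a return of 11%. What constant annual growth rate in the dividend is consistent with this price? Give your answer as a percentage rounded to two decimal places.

P = D₀(1+g)/(r−g) ⇒ P(r−g) = D₀(1+g) ⇒ g(P+D₀) = P·r − D₀
g = (P·r − D₀)/(P + D₀) = (€164.28×0.11 − €3.73) / (€164.28 + €3.73) = 0.085357

8.54%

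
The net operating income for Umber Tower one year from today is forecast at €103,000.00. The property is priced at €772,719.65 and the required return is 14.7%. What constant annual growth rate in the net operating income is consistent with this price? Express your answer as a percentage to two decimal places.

1.37%

P = D₁/(r−g) ⇒ g = r − D₁/P = 0.147 − €103,000.00/€772,719.65 = 0.013705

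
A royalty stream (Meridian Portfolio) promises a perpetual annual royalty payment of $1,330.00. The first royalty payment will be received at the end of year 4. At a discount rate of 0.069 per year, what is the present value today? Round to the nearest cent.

Value at end of year 3: C / r = $1,330.00 / 0.069 = $19,275.3623
Discount to today: PV = $19,275.3623 / (1 + 0.069)^3 = $19,275.3623 / 1.221612 = $15,778.64

$15778.64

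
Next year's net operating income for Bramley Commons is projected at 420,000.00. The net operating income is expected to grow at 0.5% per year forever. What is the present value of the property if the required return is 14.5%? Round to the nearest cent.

Growing perpetuity: P = D₁ / (r − g) = 420,000.0000 / (0.145 − 0.005) = 3,000,000.00

3000000.00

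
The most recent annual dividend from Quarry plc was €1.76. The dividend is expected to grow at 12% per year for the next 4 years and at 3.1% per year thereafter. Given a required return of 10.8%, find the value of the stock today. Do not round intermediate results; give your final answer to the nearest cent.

€31.84

D_1 = 1.97120
D_2 = 2.20774
D_3 = 2.47267
D_4 = 2.76939
Terminal value at year 4: TV = D_4×(1+g_2)/(r−g_2) = 2.85525/0.077 = 37.08111
P_0 = D_1/(1+r)^1 + D_2/(1+r)^2 + D_3/(1+r)^3 + D_4/(1+r)^4 + TV/(1+r)^4
    = 1.77906 + 1.79833 + 1.81781 + 1.83749 + 24.60332 = 31.83601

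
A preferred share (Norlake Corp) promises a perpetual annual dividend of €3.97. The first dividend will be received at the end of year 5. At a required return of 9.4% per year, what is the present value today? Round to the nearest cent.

€29.48

Value at end of year 4: C / r = €3.97 / 0.094 = €42.2340
Discount to today: PV = €42.2340 / (1 + 0.094)^4 = €42.2340 / 1.432416 = €29.48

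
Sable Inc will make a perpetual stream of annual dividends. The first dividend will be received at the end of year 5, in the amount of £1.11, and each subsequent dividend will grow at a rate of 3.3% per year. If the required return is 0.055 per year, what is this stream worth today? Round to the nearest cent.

Value at end of year 4: C₁ / (r − g) = £1.11 / (0.055 − 0.033) = £50.4545
Discount to today: PV = £50.4545 / (1 + 0.055)^4 = £50.4545 / 1.238825 = £40.73

£40.73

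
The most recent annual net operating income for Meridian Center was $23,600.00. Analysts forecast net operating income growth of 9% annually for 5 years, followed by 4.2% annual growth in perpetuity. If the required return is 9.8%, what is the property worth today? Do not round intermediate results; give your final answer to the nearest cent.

D_1 = 25724.00000
D_2 = 28039.16000
D_3 = 30562.68440
D_4 = 33313.32600
D_5 = 36311.52534
Terminal value at year 5: TV = D_5×(1+g_2)/(r−g_2) = 37836.60940/0.056 = 675653.73928
P_0 = D_1/(1+r)^1 + D_2/(1+r)^2 + D_3/(1+r)^3 + D_4/(1+r)^4 + D_5/(1+r)^5 + TV/(1+r)^5
    = 23428.05100 + 23257.35482 + 23087.90233 + 22919.68446 + 22752.69222 + 423362.59455 = 538808.27938

$538808.28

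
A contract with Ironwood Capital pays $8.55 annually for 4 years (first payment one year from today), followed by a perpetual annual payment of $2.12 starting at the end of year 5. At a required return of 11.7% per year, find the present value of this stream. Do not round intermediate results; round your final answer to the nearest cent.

PV of 4-year annuity: $8.55 × [1 − (1+0.117)^−4] / 0.117 = 26.13428
Perpetuity value at year 4: $2.12 / 0.117 = 18.11966
PV of perpetuity: 18.11966 / (1+0.117)^4 = 11.63958
Total PV = 26.13428 + 11.63958 = 37.77386

$37.77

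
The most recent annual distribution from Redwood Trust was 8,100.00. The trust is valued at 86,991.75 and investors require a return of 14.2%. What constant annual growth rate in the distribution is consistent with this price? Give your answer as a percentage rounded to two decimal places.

P = D₀(1+g)/(r−g) ⇒ P(r−g) = D₀(1+g) ⇒ g(P+D₀) = P·r − D₀
g = (P·r − D₀)/(P + D₀) = (86,991.75×0.142 − 8,100.00) / (86,991.75 + 8,100.00) = 0.044723

4.47%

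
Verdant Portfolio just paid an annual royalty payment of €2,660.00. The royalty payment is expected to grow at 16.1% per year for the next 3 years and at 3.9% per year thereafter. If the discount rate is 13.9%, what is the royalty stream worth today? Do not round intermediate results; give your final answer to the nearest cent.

€37562.26

D_1 = 3088.26000
D_2 = 3585.46986
D_3 = 4162.73051
Terminal value at year 3: TV = D_3×(1+g_2)/(r−g_2) = 4325.07700/0.1 = 43250.76997
P_0 = D_1/(1+r)^1 + D_2/(1+r)^2 + D_3/(1+r)^3 + TV/(1+r)^3
    = 2711.37840 + 2763.74919 + 2817.13153 + 29269.99654 = 37562.25566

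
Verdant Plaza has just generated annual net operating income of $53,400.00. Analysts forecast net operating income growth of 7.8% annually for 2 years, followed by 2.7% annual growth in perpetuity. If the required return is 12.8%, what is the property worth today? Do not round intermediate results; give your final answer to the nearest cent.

$595721.60

D_1 = 57565.20000
D_2 = 62055.28560
Terminal value at year 2: TV = D_2×(1+g_2)/(r−g_2) = 63730.77831/0.101 = 630997.80506
P_0 = D_1/(1+r)^1 + D_2/(1+r)^2 + TV/(1+r)^2
    = 51032.97872 + 48770.87860 + 495917.74579 = 595721.60312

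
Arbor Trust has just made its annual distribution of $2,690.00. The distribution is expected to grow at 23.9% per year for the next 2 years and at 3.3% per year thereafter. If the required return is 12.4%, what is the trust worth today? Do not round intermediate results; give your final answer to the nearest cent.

D_1 = 3332.91000
D_2 = 4129.47549
Terminal value at year 2: TV = D_2×(1+g_2)/(r−g_2) = 4265.74818/0.091 = 46876.35364
P_0 = D_1/(1+r)^1 + D_2/(1+r)^2 + TV/(1+r)^2
    = 2965.22242 + 3268.60372 + 37104.04000 = 43337.86614

$43337.87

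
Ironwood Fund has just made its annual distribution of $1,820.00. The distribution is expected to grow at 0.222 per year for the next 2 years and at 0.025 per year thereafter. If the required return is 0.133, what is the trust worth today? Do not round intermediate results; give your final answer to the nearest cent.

D_1 = 2224.04000
D_2 = 2717.77688
Terminal value at year 2: TV = D_2×(1+g_2)/(r−g_2) = 2785.72130/0.108 = 25793.71576
P_0 = D_1/(1+r)^1 + D_2/(1+r)^2 + TV/(1+r)^2
    = 1962.96558 + 2117.16146 + 20093.43054 = 24173.55758

$24173.56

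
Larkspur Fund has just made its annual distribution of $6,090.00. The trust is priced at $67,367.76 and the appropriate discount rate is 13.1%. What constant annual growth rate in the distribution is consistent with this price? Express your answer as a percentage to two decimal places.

P = D₀(1+g)/(r−g) ⇒ P(r−g) = D₀(1+g) ⇒ g(P+D₀) = P·r − D₀
g = (P·r − D₀)/(P + D₀) = ($67,367.76×0.131 − $6,090.00) / ($67,367.76 + $6,090.00) = 0.037235

3.72%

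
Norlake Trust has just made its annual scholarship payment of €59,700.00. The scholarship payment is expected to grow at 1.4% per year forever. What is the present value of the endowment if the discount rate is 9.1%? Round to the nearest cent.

€786179.22

D₁ = D₀ × (1 + g) = €59,700.00 × 1.014 = €60,535.8000
Growing perpetuity: P = D₁ / (r − g) = €60,535.8000 / (0.091 − 0.014) = €786,179.22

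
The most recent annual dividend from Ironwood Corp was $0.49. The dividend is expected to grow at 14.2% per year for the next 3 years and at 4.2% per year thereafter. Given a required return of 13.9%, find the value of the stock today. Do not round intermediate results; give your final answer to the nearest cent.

D_1 = 0.55958
D_2 = 0.63904
D_3 = 0.72978
Terminal value at year 3: TV = D_3×(1+g_2)/(r−g_2) = 0.76044/0.097 = 7.83954
P_0 = D_1/(1+r)^1 + D_2/(1+r)^2 + D_3/(1+r)^3 + TV/(1+r)^3
    = 0.49129 + 0.49258 + 0.49388 + 5.30541 = 6.78317

$6.78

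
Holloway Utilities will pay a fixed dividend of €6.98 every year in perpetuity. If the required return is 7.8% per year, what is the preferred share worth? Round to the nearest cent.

€89.49

Level perpetuity: PV = C / r = €6.98 / 0.078 = €89.49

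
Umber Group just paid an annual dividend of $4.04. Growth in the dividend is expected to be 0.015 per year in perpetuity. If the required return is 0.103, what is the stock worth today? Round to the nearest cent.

$46.60

D₁ = D₀ × (1 + g) = $4.04 × 1.015 = $4.1006
Growing perpetuity: P = D₁ / (r − g) = $4.1006 / (0.103 − 0.015) = $46.60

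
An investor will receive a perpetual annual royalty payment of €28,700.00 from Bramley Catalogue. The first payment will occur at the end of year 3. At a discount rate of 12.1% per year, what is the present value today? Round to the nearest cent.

€188749.28

Value at end of year 2: C / r = €28,700.00 / 0.121 = €237,190.0826
Discount to today: PV = €237,190.0826 / (1 + 0.121)^2 = €237,190.0826 / 1.256641 = €188,749.28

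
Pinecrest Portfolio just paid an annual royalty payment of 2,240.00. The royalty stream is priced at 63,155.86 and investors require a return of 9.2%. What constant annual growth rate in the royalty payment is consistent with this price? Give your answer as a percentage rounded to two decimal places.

5.46%

P = D₀(1+g)/(r−g) ⇒ P(r−g) = D₀(1+g) ⇒ g(P+D₀) = P·r − D₀
g = (P·r − D₀)/(P + D₀) = (63,155.86×0.092 − 2,240.00) / (63,155.86 + 2,240.00) = 0.054596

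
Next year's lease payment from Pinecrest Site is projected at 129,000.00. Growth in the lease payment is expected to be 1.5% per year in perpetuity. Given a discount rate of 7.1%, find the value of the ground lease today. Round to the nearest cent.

2303571.43

Growing perpetuity: P = D₁ / (r − g) = 129,000.0000 / (0.071 − 0.015) = 2,303,571.43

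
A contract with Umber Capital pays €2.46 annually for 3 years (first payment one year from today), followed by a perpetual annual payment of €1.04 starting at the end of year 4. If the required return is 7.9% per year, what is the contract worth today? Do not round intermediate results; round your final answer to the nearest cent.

€16.83

PV of 3-year annuity: €2.46 × [1 − (1+0.079)^−3] / 0.079 = 6.35112
Perpetuity value at year 3: €1.04 / 0.079 = 13.16456
PV of perpetuity: 13.16456 / (1+0.079)^3 = 10.47953
Total PV = 6.35112 + 10.47953 = 16.83065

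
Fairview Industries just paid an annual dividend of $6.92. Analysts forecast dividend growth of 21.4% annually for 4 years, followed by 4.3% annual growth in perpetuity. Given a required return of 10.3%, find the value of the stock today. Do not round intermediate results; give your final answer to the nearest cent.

$211.91

D_1 = 8.40088
D_2 = 10.19867
D_3 = 12.38118
D_4 = 15.03076
Terminal value at year 4: TV = D_4×(1+g_2)/(r−g_2) = 15.67708/0.06 = 261.28465
P_0 = D_1/(1+r)^1 + D_2/(1+r)^2 + D_3/(1+r)^3 + D_4/(1+r)^4 + TV/(1+r)^4
    = 7.61639 + 8.38286 + 9.22647 + 10.15497 + 176.52729 = 211.90799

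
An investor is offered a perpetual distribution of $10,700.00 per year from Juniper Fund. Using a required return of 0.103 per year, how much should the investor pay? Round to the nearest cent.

Level perpetuity: PV = C / r = $10,700.00 / 0.103 = $103,883.50

$103883.50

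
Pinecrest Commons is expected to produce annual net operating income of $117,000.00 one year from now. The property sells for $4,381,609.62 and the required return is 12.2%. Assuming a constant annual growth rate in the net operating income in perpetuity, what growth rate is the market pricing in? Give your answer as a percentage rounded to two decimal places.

P = D₁/(r−g) ⇒ g = r − D₁/P = 0.122 − $117,000.00/$4,381,609.62 = 0.095297

9.53%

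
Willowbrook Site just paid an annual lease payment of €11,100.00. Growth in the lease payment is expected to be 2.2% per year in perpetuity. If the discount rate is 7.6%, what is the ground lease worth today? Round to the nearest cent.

€210077.78

D₁ = D₀ × (1 + g) = €11,100.00 × 1.022 = €11,344.2000
Growing perpetuity: P = D₁ / (r − g) = €11,344.2000 / (0.076 − 0.022) = €210,077.78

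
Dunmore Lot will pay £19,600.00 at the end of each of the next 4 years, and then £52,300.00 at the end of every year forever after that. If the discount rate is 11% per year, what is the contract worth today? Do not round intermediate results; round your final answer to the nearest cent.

PV of 4-year annuity: £19,600.00 × [1 − (1+0.11)^−4] / 0.11 = 60807.93552
Perpetuity value at year 4: £52,300.00 / 0.11 = 475454.54545
PV of perpetuity: 475454.54545 / (1+0.11)^4 = 313196.63589
Total PV = 60807.93552 + 313196.63589 = 374004.57140

£374004.57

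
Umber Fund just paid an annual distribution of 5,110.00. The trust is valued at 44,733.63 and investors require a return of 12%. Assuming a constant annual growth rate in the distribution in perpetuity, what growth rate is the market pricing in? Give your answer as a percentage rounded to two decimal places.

P = D₀(1+g)/(r−g) ⇒ P(r−g) = D₀(1+g) ⇒ g(P+D₀) = P·r − D₀
g = (P·r − D₀)/(P + D₀) = (44,733.63×0.12 − 5,110.00) / (44,733.63 + 5,110.00) = 0.005177

0.52%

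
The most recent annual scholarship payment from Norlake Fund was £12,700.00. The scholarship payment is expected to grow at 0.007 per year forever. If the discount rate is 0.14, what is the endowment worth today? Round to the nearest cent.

D₁ = D₀ × (1 + g) = £12,700.00 × 1.007 = £12,788.9000
Growing perpetuity: P = D₁ / (r − g) = £12,788.9000 / (0.14 − 0.007) = £96,157.14

£96157.14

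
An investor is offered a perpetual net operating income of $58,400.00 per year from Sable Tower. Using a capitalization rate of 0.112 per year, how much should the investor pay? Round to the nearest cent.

Level perpetuity: PV = C / r = $58,400.00 / 0.112 = $521,428.57

$521428.57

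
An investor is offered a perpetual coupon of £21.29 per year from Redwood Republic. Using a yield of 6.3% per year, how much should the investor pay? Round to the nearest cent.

Level perpetuity: PV = C / r = £21.29 / 0.063 = £337.94

£337.94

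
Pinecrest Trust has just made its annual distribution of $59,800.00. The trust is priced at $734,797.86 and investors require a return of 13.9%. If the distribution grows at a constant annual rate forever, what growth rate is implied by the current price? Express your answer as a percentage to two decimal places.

5.33%

P = D₀(1+g)/(r−g) ⇒ P(r−g) = D₀(1+g) ⇒ g(P+D₀) = P·r − D₀
g = (P·r − D₀)/(P + D₀) = ($734,797.86×0.139 − $59,800.00) / ($734,797.86 + $59,800.00) = 0.053281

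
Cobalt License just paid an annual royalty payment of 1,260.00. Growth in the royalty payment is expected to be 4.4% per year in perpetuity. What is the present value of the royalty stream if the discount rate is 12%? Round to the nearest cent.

17308.42

D₁ = D₀ × (1 + g) = 1,260.00 × 1.044 = 1,315.4400
Growing perpetuity: P = D₁ / (r − g) = 1,315.4400 / (0.12 − 0.044) = 17,308.42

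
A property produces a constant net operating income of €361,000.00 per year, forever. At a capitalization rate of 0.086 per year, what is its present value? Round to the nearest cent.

€4197674.42

Level perpetuity: PV = C / r = €361,000.00 / 0.086 = €4,197,674.42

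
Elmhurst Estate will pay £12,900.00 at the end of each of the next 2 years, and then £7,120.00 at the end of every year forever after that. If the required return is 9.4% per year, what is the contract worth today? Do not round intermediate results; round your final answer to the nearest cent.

£85857.44

PV of 2-year annuity: £12,900.00 × [1 − (1+0.094)^−2] / 0.094 = 22570.00959
Perpetuity value at year 2: £7,120.00 / 0.094 = 75744.68085
PV of perpetuity: 75744.68085 / (1+0.094)^2 = 63287.43525
Total PV = 22570.00959 + 63287.43525 = 85857.44484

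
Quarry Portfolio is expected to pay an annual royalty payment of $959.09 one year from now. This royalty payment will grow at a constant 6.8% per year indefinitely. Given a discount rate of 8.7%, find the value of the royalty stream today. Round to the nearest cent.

Growing perpetuity: P = D₁ / (r − g) = $959.0900 / (0.087 − 0.068) = $50,478.42

$50478.42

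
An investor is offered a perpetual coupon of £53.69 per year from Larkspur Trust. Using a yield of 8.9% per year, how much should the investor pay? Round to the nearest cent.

Level perpetuity: PV = C / r = £53.69 / 0.089 = £603.26

£603.26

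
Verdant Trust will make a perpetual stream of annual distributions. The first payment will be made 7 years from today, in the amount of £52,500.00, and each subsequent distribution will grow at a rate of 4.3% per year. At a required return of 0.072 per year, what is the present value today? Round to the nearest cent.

£1192868.56

Value at end of year 6: C₁ / (r − g) = £52,500.00 / (0.072 − 0.043) = £1,810,344.8276
Discount to today: PV = £1,810,344.8276 / (1 + 0.072)^6 = £1,810,344.8276 / 1.517640 = £1,192,868.56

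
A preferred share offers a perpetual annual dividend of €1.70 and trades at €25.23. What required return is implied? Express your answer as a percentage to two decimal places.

P = C/r ⇒ r = C/P = €1.70/€25.23 = 0.067380

6.74%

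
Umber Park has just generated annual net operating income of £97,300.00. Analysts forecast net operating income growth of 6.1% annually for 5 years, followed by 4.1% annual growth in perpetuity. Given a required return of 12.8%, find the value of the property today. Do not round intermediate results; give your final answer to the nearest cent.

D_1 = 103235.30000
D_2 = 109532.65330
D_3 = 116214.14515
D_4 = 123303.20801
D_5 = 130824.70369
Terminal value at year 5: TV = D_5×(1+g_2)/(r−g_2) = 136188.51655/0.087 = 1565385.24765
P_0 = D_1/(1+r)^1 + D_2/(1+r)^2 + D_3/(1+r)^3 + D_4/(1+r)^4 + D_5/(1+r)^5 + TV/(1+r)^5
    = 91520.65603 + 86084.58869 + 80971.40834 + 76161.93639 + 71638.13343 + 857187.32068 = 1263564.04355

£1263564.04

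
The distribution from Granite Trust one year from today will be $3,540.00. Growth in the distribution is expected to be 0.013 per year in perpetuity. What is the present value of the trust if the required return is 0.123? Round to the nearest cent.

$32181.82

Growing perpetuity: P = D₁ / (r − g) = $3,540.0000 / (0.123 − 0.013) = $32,181.82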